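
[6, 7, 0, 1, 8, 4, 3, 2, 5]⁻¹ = [2, 3, 7, 6, 5, 8, 0, 1, 4]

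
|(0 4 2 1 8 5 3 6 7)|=9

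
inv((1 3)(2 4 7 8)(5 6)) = (1 3)(2 8 7 4)(5 6)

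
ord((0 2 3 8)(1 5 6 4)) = 4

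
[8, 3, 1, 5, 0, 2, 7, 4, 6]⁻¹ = [4, 2, 5, 1, 7, 3, 8, 6, 0]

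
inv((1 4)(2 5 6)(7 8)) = (1 4)(2 6 5)(7 8)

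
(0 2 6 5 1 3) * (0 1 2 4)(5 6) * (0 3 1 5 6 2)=(0 4 3 5)(2 6)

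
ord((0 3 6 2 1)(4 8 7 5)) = 20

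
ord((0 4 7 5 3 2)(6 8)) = 6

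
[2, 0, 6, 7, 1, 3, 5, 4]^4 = [3, 5, 7, 0, 6, 1, 4, 2]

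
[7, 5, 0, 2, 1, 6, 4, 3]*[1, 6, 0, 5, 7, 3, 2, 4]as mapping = [0→4, 1→3, 2→1, 3→0, 4→6, 5→2, 6→7, 7→5]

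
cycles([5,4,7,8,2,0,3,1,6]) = (0 5)(1 4 2 7)(3 8 6)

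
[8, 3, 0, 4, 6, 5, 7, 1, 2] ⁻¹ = [2, 7, 8, 1, 3, 5, 4, 6, 0] 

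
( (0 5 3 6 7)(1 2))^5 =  (1 2)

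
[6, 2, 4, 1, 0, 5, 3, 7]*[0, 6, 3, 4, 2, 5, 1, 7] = [1, 3, 2, 6, 0, 5, 4, 7]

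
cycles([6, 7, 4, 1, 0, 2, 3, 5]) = (0 6 3 1 7 5 2 4)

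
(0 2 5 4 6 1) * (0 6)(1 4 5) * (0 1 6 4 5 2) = (1 4)(2 6 5)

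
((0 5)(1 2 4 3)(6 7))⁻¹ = (0 5)(1 3 4 2)(6 7)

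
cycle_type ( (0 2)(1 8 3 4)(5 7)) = 2^2.4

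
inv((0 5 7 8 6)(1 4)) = (0 6 8 7 5)(1 4)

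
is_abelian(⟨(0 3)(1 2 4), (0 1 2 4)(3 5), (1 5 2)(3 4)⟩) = no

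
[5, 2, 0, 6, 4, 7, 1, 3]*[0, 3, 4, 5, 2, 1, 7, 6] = [1, 4, 0, 7, 2, 6, 3, 5]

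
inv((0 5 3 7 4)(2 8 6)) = (0 4 7 3 5)(2 6 8)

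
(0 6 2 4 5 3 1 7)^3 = (0 4 1 6 5 7 2 3)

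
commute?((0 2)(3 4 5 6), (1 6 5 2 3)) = no:(0 2)(3 4 5 6)*(1 6 5 2 3) = (0 3 4 2)(1 6), (1 6 5 2 3)*(0 2)(3 4 5 6) = (0 2 4 5)(1 3)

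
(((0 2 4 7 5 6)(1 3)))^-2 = (0 5 4)(2 6 7)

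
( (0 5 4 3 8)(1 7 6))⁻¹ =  (0 8 3 4 5)(1 6 7)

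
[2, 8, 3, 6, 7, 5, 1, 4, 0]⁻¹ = [8, 6, 0, 2, 7, 5, 3, 4, 1]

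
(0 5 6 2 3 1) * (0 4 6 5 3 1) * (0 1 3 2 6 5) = (0 2 3 1 4 5)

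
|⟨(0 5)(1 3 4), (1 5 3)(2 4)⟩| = 720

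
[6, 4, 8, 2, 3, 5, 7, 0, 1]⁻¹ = [7, 8, 3, 4, 1, 5, 0, 6, 2]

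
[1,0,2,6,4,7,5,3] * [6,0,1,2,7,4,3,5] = [0,6,1,3,7,5,4,2]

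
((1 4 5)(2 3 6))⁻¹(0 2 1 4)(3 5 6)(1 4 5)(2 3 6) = (0 3 4 5)(1 2 6)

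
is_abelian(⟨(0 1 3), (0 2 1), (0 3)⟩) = no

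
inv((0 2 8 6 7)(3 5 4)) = (0 7 6 8 2)(3 4 5)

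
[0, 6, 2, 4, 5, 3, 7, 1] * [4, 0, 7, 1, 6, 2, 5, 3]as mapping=[0→4, 1→5, 2→7, 3→6, 4→2, 5→1, 6→3, 7→0]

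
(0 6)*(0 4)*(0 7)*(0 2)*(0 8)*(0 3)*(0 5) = (0 6 4 7 2 8 3 5)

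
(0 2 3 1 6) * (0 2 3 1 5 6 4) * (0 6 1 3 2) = (0 2 3 5 1 4 6)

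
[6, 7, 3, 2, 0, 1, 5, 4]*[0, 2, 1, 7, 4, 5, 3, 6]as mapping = [0→3, 1→6, 2→7, 3→1, 4→0, 5→2, 6→5, 7→4]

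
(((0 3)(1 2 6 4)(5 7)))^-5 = (0 3)(1 4 6 2)(5 7)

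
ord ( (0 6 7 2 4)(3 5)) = 10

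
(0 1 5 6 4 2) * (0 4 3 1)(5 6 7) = (1 6 3)(2 4)(5 7)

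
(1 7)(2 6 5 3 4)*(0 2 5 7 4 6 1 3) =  (0 2 1 4 5)(3 6 7)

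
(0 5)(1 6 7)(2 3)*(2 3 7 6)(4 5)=(0 4 5)(1 2 7)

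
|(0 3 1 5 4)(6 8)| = 10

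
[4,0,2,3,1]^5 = [1,4,2,3,0]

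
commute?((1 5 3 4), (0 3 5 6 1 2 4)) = no:(1 5 3 4) * (0 3 5 6 1 2 4) = (0 3)(1 6)(2 4), (0 3 5 6 1 2 4) * (1 5 3 4) = (0 4)(1 2)(5 6)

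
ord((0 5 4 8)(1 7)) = 4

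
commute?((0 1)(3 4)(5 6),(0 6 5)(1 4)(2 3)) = no:(0 1)(3 4)(5 6)*(0 6 5)(1 4)(2 3) = (0 4 2 3 1 6),(0 6 5)(1 4)(2 3)*(0 1)(3 4)(5 6) = (0 5 1 3 2 4)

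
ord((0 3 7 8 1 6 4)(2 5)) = 14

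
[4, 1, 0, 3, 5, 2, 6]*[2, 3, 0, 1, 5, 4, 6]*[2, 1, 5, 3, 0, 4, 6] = [4, 3, 5, 1, 0, 2, 6]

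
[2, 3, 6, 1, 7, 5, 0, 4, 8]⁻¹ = [6, 3, 0, 1, 7, 5, 2, 4, 8]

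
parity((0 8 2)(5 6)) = odd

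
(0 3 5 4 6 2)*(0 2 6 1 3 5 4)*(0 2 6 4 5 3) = (0 3 5 2 6 4 1)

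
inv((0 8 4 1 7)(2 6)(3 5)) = (0 7 1 4 8)(2 6)(3 5)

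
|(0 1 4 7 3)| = 5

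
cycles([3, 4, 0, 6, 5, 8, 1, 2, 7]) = (0 3 6 1 4 5 8 7 2)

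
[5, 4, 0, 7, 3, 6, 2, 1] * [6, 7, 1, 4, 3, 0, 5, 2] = [0, 3, 6, 2, 4, 5, 1, 7]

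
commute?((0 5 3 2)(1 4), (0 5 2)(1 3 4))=no:(0 5 3 2)(1 4) * (0 5 2)(1 3 4)=(0 2 5 4 3), (0 5 2)(1 3 4) * (0 5 3 2)(1 4)=(0 3 1 2 5)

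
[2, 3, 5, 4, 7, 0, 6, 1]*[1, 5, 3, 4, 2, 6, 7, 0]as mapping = [0→3, 1→4, 2→6, 3→2, 4→0, 5→1, 6→7, 7→5]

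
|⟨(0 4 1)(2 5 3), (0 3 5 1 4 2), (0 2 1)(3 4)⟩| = 720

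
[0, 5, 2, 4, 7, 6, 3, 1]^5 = [0, 7, 2, 6, 3, 1, 5, 4]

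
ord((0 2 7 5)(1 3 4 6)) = 4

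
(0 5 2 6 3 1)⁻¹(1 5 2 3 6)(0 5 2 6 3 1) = (0 2 6 1 3)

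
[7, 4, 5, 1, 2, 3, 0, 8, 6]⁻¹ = [6, 3, 4, 5, 1, 2, 8, 0, 7]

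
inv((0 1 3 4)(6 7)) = (0 4 3 1)(6 7)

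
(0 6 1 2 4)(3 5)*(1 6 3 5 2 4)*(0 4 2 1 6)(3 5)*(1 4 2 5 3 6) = (0 3 4 2 1 5 6)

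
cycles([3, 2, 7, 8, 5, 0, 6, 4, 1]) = (0 3 8 1 2 7 4 5) 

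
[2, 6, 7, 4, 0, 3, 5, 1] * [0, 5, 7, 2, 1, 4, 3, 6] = [7, 3, 6, 1, 0, 2, 4, 5]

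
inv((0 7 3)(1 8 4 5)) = (0 3 7)(1 5 4 8)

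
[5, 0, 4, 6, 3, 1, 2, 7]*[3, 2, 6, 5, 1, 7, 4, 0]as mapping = [0→7, 1→3, 2→1, 3→4, 4→5, 5→2, 6→6, 7→0]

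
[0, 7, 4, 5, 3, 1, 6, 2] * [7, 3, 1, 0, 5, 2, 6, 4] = [7, 4, 5, 2, 0, 3, 6, 1]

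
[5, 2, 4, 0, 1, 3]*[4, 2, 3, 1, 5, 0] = [0, 3, 5, 4, 2, 1]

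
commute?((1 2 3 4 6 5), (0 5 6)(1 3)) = no:(1 2 3 4 6 5)*(0 5 6)(1 3) = (0 5 3 4)(1 2), (0 5 6)(1 3)*(1 2 3 4 6 5) = (0 1 4 6)(2 3)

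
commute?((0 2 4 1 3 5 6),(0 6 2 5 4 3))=no:(0 2 4 1 3 5 6) * (0 6 2 5 4 3)=(0 5 2 3 4 1),(0 6 2 5 4 3) * (0 2 4 1 3 5 6)=(1 3 2 6 4 5)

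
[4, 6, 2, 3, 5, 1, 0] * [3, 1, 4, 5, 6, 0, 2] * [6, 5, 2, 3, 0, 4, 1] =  [1, 2, 0, 4, 6, 5, 3]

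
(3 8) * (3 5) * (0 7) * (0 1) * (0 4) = (0 7 1 4)(3 8 5)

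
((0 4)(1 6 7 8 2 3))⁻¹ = (0 4)(1 3 2 8 7 6)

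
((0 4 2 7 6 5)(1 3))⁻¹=(0 5 6 7 2 4)(1 3)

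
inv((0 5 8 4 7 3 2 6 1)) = (0 1 6 2 3 7 4 8 5)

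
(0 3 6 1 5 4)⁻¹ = (0 4 5 1 6 3)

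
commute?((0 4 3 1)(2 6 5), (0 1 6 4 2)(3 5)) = no:(0 4 3 1)(2 6 5)*(0 1 6 4 2)(3 5) = (0 2 4 5)(3 6), (0 1 6 4 2)(3 5)*(0 4 3 1)(2 6 5) = (1 5)(2 4 6 3)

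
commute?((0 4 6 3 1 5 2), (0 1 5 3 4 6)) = no:(0 4 6 3 1 5 2)*(0 1 5 3 4 6) = (0 6 4)(1 3 5 2), (0 1 5 3 4 6)*(0 4 6 3 1 5 2) = (0 5 1 2)(3 6 4)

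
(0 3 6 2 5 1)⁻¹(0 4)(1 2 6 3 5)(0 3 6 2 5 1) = (0 5 2 6 1)(3 4)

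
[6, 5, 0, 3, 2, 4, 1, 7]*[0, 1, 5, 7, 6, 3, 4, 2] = [4, 3, 0, 7, 5, 6, 1, 2]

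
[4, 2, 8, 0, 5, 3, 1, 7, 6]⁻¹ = [3, 6, 1, 5, 0, 4, 8, 7, 2]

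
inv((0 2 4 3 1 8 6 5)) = (0 5 6 8 1 3 4 2)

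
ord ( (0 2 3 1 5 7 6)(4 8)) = 14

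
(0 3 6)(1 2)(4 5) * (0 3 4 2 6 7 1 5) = (0 4)(1 6 3 7)(2 5)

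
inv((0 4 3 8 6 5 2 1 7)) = (0 7 1 2 5 6 8 3 4)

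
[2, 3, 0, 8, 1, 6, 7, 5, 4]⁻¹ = [2, 4, 0, 1, 8, 7, 5, 6, 3]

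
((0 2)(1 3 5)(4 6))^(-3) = (0 2)(4 6)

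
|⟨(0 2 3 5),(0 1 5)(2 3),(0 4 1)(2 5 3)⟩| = 720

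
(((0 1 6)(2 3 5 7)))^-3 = (2 3 5 7)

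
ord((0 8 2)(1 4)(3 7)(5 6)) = 6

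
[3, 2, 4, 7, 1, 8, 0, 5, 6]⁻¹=[6, 4, 1, 0, 2, 7, 8, 3, 5]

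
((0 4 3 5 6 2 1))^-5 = (0 3 6 1 4 5 2)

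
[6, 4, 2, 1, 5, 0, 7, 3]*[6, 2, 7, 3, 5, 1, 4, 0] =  [4, 5, 7, 2, 1, 6, 0, 3]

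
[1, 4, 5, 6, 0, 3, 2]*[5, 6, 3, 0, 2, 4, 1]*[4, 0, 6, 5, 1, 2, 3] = [3, 6, 1, 0, 2, 4, 5]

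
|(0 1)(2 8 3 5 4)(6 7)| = 10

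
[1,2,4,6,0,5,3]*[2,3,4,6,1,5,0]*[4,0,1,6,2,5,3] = [6,2,0,4,1,5,3]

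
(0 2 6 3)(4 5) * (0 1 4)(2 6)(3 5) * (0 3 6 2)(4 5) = (0 2)(1 5 3)(4 6)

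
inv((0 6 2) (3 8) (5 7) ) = (0 2 6) (3 8) (5 7) 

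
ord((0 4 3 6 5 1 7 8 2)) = 9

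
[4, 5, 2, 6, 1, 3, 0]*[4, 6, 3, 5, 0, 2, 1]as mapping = [0→0, 1→2, 2→3, 3→1, 4→6, 5→5, 6→4]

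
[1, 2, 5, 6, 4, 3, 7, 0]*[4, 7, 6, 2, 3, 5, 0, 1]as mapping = [0→7, 1→6, 2→5, 3→0, 4→3, 5→2, 6→1, 7→4]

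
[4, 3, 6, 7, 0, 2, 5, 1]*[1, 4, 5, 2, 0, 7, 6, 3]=[0, 2, 6, 3, 1, 5, 7, 4] 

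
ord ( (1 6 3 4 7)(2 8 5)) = 15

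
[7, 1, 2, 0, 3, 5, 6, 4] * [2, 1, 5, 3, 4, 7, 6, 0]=[0, 1, 5, 2, 3, 7, 6, 4]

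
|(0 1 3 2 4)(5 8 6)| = 15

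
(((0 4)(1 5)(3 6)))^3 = (0 4)(1 5)(3 6)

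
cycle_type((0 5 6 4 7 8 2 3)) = 8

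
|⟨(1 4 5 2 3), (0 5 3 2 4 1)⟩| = 720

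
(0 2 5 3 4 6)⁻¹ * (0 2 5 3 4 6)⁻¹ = (0 4 5)(2 6 3)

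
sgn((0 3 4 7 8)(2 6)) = -1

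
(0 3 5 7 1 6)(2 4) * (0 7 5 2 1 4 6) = (0 3 2 6 7 4 1)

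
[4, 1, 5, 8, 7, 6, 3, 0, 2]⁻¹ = [7, 1, 8, 6, 0, 2, 5, 4, 3]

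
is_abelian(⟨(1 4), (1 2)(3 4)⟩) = no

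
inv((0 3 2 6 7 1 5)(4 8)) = (0 5 1 7 6 2 3)(4 8)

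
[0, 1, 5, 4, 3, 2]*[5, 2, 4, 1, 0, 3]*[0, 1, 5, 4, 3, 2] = [2, 5, 4, 0, 1, 3]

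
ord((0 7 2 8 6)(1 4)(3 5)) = 10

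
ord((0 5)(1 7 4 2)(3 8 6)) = 12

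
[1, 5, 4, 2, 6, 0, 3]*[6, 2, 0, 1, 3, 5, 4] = [2, 5, 3, 0, 4, 6, 1]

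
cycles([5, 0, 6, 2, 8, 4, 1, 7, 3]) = (0 5 4 8 3 2 6 1)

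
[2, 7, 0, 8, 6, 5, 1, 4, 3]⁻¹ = [2, 6, 0, 8, 7, 5, 4, 1, 3]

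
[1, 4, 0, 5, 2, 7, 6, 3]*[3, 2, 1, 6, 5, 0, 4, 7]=[2, 5, 3, 0, 1, 7, 4, 6]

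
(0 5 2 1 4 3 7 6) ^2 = (0 2 4 7) (1 3 6 5) 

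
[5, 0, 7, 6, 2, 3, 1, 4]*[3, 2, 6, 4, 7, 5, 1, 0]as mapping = [0→5, 1→3, 2→0, 3→1, 4→6, 5→4, 6→2, 7→7]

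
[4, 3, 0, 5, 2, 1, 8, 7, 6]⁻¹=[2, 5, 4, 1, 0, 3, 8, 7, 6]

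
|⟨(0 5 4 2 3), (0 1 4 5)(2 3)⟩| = 360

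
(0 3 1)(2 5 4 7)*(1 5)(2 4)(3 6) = (0 6 3 5 2 1)(4 7)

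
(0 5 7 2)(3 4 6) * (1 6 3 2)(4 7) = (0 5 4 3 7 1 6 2)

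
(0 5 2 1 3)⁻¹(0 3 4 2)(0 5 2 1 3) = (0 4 1 5)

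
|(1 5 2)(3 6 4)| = 3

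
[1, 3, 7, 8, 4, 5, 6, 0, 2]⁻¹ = [7, 0, 8, 1, 4, 5, 6, 2, 3]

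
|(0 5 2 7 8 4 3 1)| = 8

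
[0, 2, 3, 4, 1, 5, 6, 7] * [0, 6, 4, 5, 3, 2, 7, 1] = [0, 4, 5, 3, 6, 2, 7, 1]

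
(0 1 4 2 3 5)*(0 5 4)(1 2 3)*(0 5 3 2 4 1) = (0 4 2)(1 5 3)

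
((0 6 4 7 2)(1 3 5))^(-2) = (0 7 6 2 4)(1 3 5)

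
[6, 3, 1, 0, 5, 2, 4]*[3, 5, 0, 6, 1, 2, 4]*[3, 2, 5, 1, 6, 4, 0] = [6, 0, 4, 1, 5, 3, 2]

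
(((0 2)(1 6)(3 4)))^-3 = (0 2)(1 6)(3 4)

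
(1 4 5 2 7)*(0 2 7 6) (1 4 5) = (0 2 6) (1 5 7 4) 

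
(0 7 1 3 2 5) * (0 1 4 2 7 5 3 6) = (0 5 1 6)(2 3 7 4)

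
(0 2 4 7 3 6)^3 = (0 7)(2 3)(4 6)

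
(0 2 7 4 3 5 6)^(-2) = (0 5 4 2 6 3 7)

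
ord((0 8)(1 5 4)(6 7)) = 6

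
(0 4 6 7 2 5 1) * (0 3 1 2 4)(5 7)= (1 3)(2 7 4 6 5)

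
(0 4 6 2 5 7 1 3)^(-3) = (0 7 6 3 5 4 1 2)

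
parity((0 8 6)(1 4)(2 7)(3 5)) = odd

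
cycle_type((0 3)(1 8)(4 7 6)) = 2^2.3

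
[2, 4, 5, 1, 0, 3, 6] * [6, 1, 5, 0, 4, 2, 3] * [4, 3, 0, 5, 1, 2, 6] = [2, 1, 0, 3, 6, 4, 5]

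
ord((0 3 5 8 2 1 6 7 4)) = 9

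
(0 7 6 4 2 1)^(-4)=(0 6 2)(1 7 4)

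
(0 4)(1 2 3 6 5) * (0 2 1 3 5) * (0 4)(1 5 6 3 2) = (1 5 2 6 4)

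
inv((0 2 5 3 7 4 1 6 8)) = (0 8 6 1 4 7 3 5 2)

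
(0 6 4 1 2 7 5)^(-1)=(0 5 7 2 1 4 6)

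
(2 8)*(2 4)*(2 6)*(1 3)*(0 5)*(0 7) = (0 5 7)(1 3)(2 8 4 6)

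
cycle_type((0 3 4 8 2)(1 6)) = 2.5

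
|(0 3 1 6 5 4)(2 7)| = 6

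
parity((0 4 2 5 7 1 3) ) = even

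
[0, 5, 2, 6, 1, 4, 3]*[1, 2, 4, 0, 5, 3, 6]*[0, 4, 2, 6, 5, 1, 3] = [4, 6, 5, 3, 2, 1, 0]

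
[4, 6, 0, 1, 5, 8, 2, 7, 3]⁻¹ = [2, 3, 6, 8, 0, 4, 1, 7, 5]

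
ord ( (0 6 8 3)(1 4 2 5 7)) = 20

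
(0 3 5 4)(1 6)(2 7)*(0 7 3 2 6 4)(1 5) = (0 2 3 1 4 7 6 5)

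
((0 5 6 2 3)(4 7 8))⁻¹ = (0 3 2 6 5)(4 8 7)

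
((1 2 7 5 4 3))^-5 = (1 2 7 5 4 3)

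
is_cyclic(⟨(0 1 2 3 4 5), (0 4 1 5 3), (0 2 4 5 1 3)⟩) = no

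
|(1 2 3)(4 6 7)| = 3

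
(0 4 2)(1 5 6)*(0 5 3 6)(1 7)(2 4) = (0 2 5)(1 3 6 7)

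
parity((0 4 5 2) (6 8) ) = even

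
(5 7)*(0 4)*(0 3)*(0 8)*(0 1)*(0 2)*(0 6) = (0 4 3 8 1 2 6)(5 7)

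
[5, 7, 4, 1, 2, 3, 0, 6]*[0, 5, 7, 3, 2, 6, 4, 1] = [6, 1, 2, 5, 7, 3, 0, 4]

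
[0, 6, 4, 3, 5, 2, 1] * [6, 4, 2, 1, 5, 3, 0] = [6, 0, 5, 1, 3, 2, 4]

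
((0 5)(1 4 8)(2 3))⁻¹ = (0 5)(1 8 4)(2 3)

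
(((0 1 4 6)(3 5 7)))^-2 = (0 4)(1 6)(3 5 7)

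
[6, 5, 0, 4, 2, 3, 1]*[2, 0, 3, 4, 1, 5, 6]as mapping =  [0→6, 1→5, 2→2, 3→1, 4→3, 5→4, 6→0]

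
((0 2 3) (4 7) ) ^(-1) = (0 3 2) (4 7) 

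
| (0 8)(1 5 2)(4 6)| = 6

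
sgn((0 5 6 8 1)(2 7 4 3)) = -1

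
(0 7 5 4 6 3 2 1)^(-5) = (0 4 2 7 6 1 5 3)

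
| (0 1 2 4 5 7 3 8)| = 8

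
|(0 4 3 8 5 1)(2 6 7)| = 6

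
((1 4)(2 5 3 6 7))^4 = (2 7 6 3 5)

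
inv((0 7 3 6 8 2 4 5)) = (0 5 4 2 8 6 3 7)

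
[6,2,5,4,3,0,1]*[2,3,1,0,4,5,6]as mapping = [0→6,1→1,2→5,3→4,4→0,5→2,6→3]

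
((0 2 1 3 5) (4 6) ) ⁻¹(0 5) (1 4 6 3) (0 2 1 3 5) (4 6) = (0 2) (3 6 4 5) 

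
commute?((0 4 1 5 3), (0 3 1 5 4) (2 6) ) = no:(0 4 1 5 3)*(0 3 1 5 4) (2 6) = (1 4 5) (2 6), (0 3 1 5 4) (2 6)*(0 4 1 5 3) = (1 3 5) (2 6) 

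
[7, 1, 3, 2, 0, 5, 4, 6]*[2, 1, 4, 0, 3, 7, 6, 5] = [5, 1, 0, 4, 2, 7, 3, 6]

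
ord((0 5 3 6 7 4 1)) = 7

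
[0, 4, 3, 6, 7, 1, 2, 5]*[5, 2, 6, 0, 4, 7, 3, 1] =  [5, 4, 0, 3, 1, 2, 6, 7]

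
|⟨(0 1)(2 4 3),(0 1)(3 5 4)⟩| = 24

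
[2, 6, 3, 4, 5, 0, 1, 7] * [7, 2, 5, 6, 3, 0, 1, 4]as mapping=[0→5, 1→1, 2→6, 3→3, 4→0, 5→7, 6→2, 7→4]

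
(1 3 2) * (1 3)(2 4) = (2 3 4)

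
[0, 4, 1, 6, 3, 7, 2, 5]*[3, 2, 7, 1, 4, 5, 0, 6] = [3, 4, 2, 0, 1, 6, 7, 5]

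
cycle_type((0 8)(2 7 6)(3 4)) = 2^2.3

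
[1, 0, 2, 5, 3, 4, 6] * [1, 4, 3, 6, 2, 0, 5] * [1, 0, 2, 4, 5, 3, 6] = [5, 0, 4, 1, 6, 2, 3]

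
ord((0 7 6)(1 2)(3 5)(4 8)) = 6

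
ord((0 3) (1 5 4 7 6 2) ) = 6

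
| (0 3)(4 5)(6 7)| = 2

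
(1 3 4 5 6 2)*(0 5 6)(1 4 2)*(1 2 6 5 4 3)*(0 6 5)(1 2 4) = (0 1 2 3 5 6 4)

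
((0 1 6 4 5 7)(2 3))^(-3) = (0 4)(1 5)(2 3)(6 7)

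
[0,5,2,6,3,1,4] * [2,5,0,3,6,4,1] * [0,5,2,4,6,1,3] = [2,6,0,5,4,1,3]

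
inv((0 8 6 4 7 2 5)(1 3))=(0 5 2 7 4 6 8)(1 3)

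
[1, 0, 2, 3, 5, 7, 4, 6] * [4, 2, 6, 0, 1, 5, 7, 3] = [2, 4, 6, 0, 5, 3, 1, 7]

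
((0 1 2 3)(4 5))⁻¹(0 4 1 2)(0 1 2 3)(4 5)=(1 5 2 3)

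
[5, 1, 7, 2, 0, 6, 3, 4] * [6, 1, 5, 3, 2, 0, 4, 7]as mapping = [0→0, 1→1, 2→7, 3→5, 4→6, 5→4, 6→3, 7→2]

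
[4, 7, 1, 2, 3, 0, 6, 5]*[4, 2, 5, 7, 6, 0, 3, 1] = [6, 1, 2, 5, 7, 4, 3, 0]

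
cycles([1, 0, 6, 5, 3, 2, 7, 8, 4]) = (0 1)(2 6 7 8 4 3 5)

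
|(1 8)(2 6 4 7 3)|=10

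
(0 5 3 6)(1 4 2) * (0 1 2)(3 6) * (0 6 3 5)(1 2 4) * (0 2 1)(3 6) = (0 2 4 3 5 6 1)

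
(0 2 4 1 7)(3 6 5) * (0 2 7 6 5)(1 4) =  (0 7 2 1 6)(3 5)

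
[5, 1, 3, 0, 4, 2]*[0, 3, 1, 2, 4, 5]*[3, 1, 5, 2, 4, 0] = [0, 2, 5, 3, 4, 1]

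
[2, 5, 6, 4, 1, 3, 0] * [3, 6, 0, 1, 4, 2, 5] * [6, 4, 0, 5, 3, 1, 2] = [6, 0, 1, 3, 2, 4, 5]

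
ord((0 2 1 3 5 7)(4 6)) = 6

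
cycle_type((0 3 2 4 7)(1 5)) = 2.5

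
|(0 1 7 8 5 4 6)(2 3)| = 14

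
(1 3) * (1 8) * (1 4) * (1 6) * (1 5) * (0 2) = (0 2) (1 3 8 4 6 5) 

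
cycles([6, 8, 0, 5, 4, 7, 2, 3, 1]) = (0 6 2)(1 8)(3 5 7)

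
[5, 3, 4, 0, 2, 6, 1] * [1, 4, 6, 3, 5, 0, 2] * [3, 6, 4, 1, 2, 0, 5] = [3, 1, 0, 6, 5, 4, 2]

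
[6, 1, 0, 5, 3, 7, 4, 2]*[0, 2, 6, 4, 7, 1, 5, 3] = [5, 2, 0, 1, 4, 3, 7, 6]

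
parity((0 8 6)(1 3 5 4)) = odd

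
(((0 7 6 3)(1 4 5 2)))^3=(0 3 6 7)(1 2 5 4)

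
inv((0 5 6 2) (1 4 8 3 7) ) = (0 2 6 5) (1 7 3 8 4) 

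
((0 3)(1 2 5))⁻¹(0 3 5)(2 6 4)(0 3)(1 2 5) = (0 1 3)(4 5 6)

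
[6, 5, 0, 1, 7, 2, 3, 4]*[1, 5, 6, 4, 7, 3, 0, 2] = [0, 3, 1, 5, 2, 6, 4, 7]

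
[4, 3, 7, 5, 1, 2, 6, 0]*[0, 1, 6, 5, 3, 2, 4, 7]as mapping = [0→3, 1→5, 2→7, 3→2, 4→1, 5→6, 6→4, 7→0]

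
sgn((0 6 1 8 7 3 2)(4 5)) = -1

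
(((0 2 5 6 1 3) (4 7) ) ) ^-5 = (0 2 5 6 1 3) (4 7) 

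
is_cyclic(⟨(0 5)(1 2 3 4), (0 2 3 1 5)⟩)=no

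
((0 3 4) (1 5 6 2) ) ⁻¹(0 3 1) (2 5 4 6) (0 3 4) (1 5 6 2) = (0 2 1 6) (3 4 5) 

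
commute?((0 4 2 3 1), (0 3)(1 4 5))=no:(0 4 2 3 1) * (0 3)(1 4 5)=(0 5 1 3 4 2), (0 3)(1 4 5) * (0 4 2 3 1)=(0 1 2 3 4 5)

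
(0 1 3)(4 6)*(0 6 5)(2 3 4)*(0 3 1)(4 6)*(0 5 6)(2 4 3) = (0 5 2 1)(4 6)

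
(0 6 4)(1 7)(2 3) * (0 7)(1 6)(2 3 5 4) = (0 1)(2 5 4 7 6)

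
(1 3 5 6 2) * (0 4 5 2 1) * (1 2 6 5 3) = (0 4 3 6 2)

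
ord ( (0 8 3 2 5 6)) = 6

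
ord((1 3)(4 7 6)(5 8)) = 6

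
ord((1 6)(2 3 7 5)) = 4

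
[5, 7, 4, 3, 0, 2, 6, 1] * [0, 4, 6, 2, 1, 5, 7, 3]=[5, 3, 1, 2, 0, 6, 7, 4]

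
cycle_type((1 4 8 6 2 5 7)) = 7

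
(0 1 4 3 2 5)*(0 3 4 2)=(0 1 2 5 3) 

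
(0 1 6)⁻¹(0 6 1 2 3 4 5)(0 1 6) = (0 6 2 3 4 5 1)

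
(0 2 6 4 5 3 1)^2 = (0 6 5 1 2 4 3)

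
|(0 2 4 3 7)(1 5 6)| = 15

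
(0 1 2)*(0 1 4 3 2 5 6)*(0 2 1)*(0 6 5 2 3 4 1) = (0 1 2 6 3)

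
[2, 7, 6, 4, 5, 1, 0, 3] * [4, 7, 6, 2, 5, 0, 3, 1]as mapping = [0→6, 1→1, 2→3, 3→5, 4→0, 5→7, 6→4, 7→2]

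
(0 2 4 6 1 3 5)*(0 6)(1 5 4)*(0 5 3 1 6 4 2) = (2 6 3)(4 5)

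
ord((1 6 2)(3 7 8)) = 3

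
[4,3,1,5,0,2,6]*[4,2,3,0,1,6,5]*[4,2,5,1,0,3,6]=[2,4,5,6,0,1,3]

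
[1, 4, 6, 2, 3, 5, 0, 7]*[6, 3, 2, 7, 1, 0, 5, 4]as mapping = [0→3, 1→1, 2→5, 3→2, 4→7, 5→0, 6→6, 7→4]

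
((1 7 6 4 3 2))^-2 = (1 3 6)(2 4 7)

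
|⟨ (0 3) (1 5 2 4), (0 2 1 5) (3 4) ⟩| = 360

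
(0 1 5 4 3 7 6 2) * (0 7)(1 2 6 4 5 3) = (0 2 7 4 1 3)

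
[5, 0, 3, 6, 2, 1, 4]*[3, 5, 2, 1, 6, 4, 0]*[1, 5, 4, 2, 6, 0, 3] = [6, 2, 5, 1, 4, 0, 3]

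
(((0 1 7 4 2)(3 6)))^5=(3 6)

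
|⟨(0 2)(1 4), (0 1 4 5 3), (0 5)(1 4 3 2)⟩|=360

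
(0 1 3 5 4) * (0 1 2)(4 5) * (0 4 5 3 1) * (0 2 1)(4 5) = (0 1)(2 5 3 4)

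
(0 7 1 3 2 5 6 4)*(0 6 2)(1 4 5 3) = (0 7 4 6 5 2 3)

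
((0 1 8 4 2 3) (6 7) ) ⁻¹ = (0 3 2 4 8 1) (6 7) 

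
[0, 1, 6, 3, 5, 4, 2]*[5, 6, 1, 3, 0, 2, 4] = [5, 6, 4, 3, 2, 0, 1]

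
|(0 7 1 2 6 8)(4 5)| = 6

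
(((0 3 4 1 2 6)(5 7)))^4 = (0 2 4)(1 3 6)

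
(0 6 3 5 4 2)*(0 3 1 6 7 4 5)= (0 7 4 2 3) (1 6) 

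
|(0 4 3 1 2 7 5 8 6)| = 9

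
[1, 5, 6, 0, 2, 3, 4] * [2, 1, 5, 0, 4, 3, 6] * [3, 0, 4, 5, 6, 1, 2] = [0, 5, 2, 4, 1, 3, 6]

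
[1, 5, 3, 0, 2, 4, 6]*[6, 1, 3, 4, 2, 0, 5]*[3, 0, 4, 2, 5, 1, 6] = [0, 3, 5, 6, 2, 4, 1]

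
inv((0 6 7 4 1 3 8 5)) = (0 5 8 3 1 4 7 6)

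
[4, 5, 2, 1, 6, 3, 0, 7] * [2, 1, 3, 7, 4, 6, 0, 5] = [4, 6, 3, 1, 0, 7, 2, 5]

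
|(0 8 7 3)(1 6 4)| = 12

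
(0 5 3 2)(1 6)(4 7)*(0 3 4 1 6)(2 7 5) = (0 2 3 7 1)(4 5)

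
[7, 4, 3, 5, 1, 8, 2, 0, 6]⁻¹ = [7, 4, 6, 2, 1, 3, 8, 0, 5]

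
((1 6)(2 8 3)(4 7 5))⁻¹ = (1 6)(2 3 8)(4 5 7)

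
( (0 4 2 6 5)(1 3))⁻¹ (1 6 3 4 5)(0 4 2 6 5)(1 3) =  (0 3 5 1 2)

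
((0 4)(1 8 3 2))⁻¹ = (0 4)(1 2 3 8)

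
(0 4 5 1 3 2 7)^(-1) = (0 7 2 3 1 5 4)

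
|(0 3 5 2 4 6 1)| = 7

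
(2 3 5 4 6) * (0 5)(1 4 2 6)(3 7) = (0 5 2 7 3)(1 4)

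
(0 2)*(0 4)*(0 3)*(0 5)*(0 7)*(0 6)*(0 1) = (0 2 4 3 5 7 6 1)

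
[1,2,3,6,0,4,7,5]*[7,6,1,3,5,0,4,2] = [6,1,3,4,7,5,2,0]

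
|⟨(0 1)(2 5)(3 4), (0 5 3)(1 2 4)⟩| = 6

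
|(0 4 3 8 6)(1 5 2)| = 15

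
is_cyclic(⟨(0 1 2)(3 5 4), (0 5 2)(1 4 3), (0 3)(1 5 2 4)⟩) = no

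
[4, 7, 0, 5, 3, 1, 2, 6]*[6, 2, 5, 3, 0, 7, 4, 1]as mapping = [0→0, 1→1, 2→6, 3→7, 4→3, 5→2, 6→5, 7→4]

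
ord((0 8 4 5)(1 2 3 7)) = 4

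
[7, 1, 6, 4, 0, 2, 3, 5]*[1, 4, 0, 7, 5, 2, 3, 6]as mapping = [0→6, 1→4, 2→3, 3→5, 4→1, 5→0, 6→7, 7→2]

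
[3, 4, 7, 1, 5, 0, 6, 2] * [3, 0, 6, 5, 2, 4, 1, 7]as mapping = [0→5, 1→2, 2→7, 3→0, 4→4, 5→3, 6→1, 7→6]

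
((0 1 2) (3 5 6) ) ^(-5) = (0 1 2) (3 5 6) 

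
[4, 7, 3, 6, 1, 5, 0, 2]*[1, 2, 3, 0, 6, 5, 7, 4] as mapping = [0→6, 1→4, 2→0, 3→7, 4→2, 5→5, 6→1, 7→3] 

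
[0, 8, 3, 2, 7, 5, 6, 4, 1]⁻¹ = [0, 8, 3, 2, 7, 5, 6, 4, 1]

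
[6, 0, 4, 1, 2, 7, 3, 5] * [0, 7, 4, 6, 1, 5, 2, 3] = [2, 0, 1, 7, 4, 3, 6, 5]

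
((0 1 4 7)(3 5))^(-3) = (0 1 4 7)(3 5)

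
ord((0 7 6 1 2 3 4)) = 7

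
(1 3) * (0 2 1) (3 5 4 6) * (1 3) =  (0 2 3) (1 5 4 6) 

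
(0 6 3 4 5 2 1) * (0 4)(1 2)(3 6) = (0 3)(1 4 5)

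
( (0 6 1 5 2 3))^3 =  (0 5)(1 3)(2 6)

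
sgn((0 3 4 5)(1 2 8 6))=1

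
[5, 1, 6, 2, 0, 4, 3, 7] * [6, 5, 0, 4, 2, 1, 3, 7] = [1, 5, 3, 0, 6, 2, 4, 7]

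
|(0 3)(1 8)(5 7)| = 2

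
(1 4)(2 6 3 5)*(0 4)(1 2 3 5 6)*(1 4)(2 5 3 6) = (0 1)(2 4 5 6 3)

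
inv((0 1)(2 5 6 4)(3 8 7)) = (0 1)(2 4 6 5)(3 7 8)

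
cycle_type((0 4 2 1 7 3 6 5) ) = 8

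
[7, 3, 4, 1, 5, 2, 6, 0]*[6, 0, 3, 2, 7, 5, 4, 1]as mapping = [0→1, 1→2, 2→7, 3→0, 4→5, 5→3, 6→4, 7→6]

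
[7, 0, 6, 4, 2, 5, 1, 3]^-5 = [3, 7, 1, 2, 6, 5, 0, 4]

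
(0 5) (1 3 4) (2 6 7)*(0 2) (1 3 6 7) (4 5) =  (0 4 3 5 2 7) (1 6) 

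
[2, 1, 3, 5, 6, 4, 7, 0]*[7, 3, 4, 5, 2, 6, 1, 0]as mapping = [0→4, 1→3, 2→5, 3→6, 4→1, 5→2, 6→0, 7→7]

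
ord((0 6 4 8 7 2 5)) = 7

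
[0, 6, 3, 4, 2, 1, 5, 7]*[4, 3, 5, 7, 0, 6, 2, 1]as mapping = [0→4, 1→2, 2→7, 3→0, 4→5, 5→3, 6→6, 7→1]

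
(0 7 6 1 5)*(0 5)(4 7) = (0 4 7 6 1)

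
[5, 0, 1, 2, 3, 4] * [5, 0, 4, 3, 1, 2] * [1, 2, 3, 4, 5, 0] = [3, 0, 1, 5, 4, 2]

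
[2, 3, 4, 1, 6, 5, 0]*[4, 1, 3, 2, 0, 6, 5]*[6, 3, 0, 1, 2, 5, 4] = [1, 0, 6, 3, 5, 4, 2]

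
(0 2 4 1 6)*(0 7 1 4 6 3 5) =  (0 2 6 7 1 3 5)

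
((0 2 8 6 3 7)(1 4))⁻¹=(0 7 3 6 8 2)(1 4)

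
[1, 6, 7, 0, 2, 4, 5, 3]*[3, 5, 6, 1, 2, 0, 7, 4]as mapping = [0→5, 1→7, 2→4, 3→3, 4→6, 5→2, 6→0, 7→1]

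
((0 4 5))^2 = (0 5 4)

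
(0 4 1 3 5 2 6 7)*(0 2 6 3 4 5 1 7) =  (0 5 6)(1 4 7 2 3)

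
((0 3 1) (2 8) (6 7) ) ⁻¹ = (0 1 3) (2 8) (6 7) 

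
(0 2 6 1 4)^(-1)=(0 4 1 6 2)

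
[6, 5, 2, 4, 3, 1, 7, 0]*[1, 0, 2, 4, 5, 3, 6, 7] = [6, 3, 2, 5, 4, 0, 7, 1]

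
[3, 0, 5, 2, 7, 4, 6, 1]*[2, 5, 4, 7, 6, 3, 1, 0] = [7, 2, 3, 4, 0, 6, 1, 5]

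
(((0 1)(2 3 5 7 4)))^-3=(0 1)(2 5 4 3 7)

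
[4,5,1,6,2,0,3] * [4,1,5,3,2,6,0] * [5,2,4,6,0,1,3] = [4,3,2,5,1,0,6]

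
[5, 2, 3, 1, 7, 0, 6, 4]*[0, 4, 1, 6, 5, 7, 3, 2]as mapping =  [0→7, 1→1, 2→6, 3→4, 4→2, 5→0, 6→3, 7→5]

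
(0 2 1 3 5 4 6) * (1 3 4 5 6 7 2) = (0 1 4 7 2 3 6) 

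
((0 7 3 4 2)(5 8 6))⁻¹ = (0 2 4 3 7)(5 6 8)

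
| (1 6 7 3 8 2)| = 6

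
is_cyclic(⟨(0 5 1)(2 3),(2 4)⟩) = no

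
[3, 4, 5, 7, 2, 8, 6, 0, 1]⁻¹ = [7, 8, 4, 0, 1, 2, 6, 3, 5]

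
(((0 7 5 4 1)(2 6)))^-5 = (2 6)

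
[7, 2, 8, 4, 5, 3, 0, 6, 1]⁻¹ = [6, 8, 1, 5, 3, 4, 7, 0, 2]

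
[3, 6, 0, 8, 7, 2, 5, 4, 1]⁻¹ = [2, 8, 5, 0, 7, 6, 1, 4, 3]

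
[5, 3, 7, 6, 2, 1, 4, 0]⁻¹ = [7, 5, 4, 1, 6, 0, 3, 2]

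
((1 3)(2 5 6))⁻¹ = (1 3)(2 6 5)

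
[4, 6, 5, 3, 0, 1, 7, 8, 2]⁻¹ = [4, 5, 8, 3, 0, 2, 1, 6, 7]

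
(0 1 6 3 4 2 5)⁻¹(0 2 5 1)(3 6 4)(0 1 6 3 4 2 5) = (0 6 1 5)(2 4 3)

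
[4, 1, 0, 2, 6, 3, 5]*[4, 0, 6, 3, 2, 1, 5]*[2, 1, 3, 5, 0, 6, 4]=[3, 2, 0, 4, 6, 5, 1]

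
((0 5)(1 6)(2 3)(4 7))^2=()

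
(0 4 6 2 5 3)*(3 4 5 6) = (0 5 4 3)(2 6)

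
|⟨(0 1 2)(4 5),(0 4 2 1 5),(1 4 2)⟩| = 120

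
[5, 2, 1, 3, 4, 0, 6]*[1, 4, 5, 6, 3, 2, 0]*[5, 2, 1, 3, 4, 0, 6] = [1, 0, 4, 6, 3, 2, 5]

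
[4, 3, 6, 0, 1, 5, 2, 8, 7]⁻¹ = [3, 4, 6, 1, 0, 5, 2, 8, 7]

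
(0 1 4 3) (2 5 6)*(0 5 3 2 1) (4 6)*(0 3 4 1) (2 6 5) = (0 3 2 4 6) (1 5) 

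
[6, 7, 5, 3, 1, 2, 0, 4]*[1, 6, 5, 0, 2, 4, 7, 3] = [7, 3, 4, 0, 6, 5, 1, 2]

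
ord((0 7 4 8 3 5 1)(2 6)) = 14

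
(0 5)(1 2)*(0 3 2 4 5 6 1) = (0 6 1 4 5 3 2)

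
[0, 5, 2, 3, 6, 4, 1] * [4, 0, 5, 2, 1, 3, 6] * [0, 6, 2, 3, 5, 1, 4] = [5, 3, 1, 2, 4, 6, 0]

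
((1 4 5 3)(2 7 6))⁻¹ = (1 3 5 4)(2 6 7)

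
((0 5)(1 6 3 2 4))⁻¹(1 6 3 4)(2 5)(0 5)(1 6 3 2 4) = (0 4)(1 6 3 2)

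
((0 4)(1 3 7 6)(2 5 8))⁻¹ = (0 4)(1 6 7 3)(2 8 5)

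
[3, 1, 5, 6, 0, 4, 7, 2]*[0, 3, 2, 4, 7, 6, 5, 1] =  [4, 3, 6, 5, 0, 7, 1, 2]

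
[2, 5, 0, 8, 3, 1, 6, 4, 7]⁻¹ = [2, 5, 0, 4, 7, 1, 6, 8, 3]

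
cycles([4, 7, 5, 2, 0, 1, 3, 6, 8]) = (0 4) (1 7 6 3 2 5) 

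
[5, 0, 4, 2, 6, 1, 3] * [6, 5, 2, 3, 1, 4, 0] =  [4, 6, 1, 2, 0, 5, 3]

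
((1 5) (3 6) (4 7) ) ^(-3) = (1 5) (3 6) (4 7) 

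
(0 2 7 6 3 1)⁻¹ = (0 1 3 6 7 2)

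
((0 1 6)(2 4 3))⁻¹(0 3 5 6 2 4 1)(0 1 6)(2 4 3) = (0 4 3 6 1 2 5)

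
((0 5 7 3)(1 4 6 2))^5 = (0 5 7 3)(1 4 6 2)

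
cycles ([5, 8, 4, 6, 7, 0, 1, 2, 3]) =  (0 5)(1 8 3 6)(2 4 7)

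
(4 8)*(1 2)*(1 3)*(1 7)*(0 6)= (0 6)(1 2 3 7)(4 8)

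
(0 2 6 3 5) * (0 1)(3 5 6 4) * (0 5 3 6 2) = (1 5)(2 4 6 3)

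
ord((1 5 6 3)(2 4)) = 4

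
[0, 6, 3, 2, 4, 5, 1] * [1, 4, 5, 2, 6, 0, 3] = [1, 3, 2, 5, 6, 0, 4]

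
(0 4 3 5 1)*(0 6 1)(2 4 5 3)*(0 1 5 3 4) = (0 3 4 2)(1 6 5)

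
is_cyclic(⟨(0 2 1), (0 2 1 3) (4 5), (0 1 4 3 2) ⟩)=no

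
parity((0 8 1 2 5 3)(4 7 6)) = odd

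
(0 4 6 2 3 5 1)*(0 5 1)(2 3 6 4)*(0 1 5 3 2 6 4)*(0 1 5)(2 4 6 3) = (0 3)(1 2 6 4)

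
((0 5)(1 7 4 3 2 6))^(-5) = (0 5)(1 7 4 3 2 6)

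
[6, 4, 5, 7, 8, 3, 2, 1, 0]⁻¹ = [8, 7, 6, 5, 1, 2, 0, 3, 4]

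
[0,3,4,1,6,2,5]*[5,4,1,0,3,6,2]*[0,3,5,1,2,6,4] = [6,0,1,2,5,3,4]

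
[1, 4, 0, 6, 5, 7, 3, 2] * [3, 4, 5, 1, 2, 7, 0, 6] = [4, 2, 3, 0, 7, 6, 1, 5]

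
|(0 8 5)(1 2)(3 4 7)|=6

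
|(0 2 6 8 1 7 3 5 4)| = 9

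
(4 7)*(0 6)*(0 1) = (0 6 1)(4 7)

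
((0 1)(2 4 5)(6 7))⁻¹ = (0 1)(2 5 4)(6 7)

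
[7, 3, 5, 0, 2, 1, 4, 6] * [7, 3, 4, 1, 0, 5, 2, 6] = [6, 1, 5, 7, 4, 3, 0, 2]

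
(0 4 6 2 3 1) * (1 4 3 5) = (0 3 4 6 2 5 1)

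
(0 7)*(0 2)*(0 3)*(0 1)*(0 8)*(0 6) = (0 7 2 3 1 8 6) 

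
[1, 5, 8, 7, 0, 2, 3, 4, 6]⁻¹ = [4, 0, 5, 6, 7, 1, 8, 3, 2]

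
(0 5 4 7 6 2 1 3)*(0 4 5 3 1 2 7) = (0 3 4)(6 7)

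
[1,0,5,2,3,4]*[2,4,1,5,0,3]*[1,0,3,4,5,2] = [5,3,4,0,2,1]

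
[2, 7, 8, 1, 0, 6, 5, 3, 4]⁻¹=[4, 3, 0, 7, 8, 6, 5, 1, 2]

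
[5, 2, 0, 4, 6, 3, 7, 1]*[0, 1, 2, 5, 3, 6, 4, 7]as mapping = [0→6, 1→2, 2→0, 3→3, 4→4, 5→5, 6→7, 7→1]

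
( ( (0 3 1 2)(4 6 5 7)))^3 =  (0 2 1 3)(4 7 5 6)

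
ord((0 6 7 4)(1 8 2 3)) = 4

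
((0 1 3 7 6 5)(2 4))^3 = (0 7)(1 6)(2 4)(3 5)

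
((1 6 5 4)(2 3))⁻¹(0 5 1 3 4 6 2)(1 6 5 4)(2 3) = (0 4 6 2 1 5 3)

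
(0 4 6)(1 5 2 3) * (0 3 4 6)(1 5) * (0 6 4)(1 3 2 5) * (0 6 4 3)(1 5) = (0 3 5 1)(2 6)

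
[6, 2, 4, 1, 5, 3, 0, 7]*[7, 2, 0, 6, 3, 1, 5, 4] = [5, 0, 3, 2, 1, 6, 7, 4]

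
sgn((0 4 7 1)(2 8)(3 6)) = -1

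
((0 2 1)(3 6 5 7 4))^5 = (0 1 2)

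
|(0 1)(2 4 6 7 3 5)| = 6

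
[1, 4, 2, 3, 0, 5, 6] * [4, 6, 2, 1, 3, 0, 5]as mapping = [0→6, 1→3, 2→2, 3→1, 4→4, 5→0, 6→5]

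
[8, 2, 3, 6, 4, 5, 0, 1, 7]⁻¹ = [6, 7, 1, 2, 4, 5, 3, 8, 0]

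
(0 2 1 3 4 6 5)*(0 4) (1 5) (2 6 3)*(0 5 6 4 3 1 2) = (0 4 1) (2 6) (3 5) 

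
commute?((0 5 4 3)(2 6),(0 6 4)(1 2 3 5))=no:(0 5 4 3)(2 6) * (0 6 4)(1 2 3 5)=(0 1 2 4 5)(3 6),(0 6 4)(1 2 3 5) * (0 5 4 3)(2 6)=(0 2)(1 6 3 4 5)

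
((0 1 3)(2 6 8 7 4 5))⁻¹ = (0 3 1)(2 5 4 7 8 6)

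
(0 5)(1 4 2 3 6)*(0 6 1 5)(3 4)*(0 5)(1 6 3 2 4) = (0 5 3 6)(1 2)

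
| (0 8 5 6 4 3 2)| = 7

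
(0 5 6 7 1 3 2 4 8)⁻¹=(0 8 4 2 3 1 7 6 5)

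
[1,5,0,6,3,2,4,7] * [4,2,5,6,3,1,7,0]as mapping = [0→2,1→1,2→4,3→7,4→6,5→5,6→3,7→0]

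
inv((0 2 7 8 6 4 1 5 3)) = (0 3 5 1 4 6 8 7 2)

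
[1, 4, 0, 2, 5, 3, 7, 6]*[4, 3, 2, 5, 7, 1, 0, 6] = [3, 7, 4, 2, 1, 5, 6, 0]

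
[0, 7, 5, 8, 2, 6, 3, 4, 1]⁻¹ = [0, 8, 4, 6, 7, 2, 5, 1, 3]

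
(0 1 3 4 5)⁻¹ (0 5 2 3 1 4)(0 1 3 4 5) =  (0 2 4 3 5 1)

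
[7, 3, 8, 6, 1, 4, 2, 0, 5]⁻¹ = [7, 4, 6, 1, 5, 8, 3, 0, 2]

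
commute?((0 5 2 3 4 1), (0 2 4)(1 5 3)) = yes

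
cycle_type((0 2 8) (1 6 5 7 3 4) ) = 3.6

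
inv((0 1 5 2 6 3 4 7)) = (0 7 4 3 6 2 5 1)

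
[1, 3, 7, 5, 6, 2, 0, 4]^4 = [2, 7, 0, 4, 3, 6, 5, 1]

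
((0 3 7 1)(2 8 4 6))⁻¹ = (0 1 7 3)(2 6 4 8)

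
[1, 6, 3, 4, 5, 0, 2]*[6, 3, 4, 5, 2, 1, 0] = [3, 0, 5, 2, 1, 6, 4]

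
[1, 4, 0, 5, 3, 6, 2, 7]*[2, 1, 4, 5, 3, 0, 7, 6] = [1, 3, 2, 0, 5, 7, 4, 6]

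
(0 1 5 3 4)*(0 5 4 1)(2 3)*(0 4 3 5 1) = (0 4 1 3)(2 5)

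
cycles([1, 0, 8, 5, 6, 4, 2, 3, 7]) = (0 1)(2 8 7 3 5 4 6)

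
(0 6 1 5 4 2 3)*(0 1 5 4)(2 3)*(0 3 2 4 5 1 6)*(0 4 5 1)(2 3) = (0 4 3 6)(2 5)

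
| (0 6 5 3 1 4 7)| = 7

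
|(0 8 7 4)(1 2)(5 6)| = 4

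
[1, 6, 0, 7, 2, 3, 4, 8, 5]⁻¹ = [2, 0, 4, 5, 6, 8, 1, 3, 7]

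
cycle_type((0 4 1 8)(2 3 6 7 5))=4.5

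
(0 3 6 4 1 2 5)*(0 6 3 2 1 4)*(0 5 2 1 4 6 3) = (0 1 4 6 5 3)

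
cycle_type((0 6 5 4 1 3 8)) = 7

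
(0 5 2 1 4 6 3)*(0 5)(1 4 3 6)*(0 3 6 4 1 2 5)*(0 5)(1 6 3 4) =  (0 4 2 6 1 3 5)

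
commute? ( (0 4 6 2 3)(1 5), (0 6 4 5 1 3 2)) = no: (0 4 6 2 3)(1 5) * (0 6 4 5 1 3 2) = (0 5 3 6), (0 6 4 5 1 3 2) * (0 4 6 2 3)(1 5) = (0 2 4 1)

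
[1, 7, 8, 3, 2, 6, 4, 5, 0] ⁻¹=[8, 0, 4, 3, 6, 7, 5, 1, 2] 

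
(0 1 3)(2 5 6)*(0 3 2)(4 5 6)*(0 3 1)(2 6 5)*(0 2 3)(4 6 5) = (0 2 4 3 1 5 6)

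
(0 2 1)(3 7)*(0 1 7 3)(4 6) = (0 2 7)(4 6)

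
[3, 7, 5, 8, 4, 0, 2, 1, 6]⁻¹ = [5, 7, 6, 0, 4, 2, 8, 1, 3]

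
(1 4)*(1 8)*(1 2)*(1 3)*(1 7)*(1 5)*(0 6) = (0 6)(1 4 8 2 3 7 5)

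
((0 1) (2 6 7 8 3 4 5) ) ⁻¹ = (0 1) (2 5 4 3 8 7 6) 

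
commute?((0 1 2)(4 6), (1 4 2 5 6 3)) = no:(0 1 2)(4 6) * (1 4 2 5 6 3) = (0 4 3 1 5 6 2), (1 4 2 5 6 3) * (0 1 2)(4 6) = (0 1 6 3 2 5 4)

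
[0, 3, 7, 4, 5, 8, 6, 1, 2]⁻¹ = [0, 7, 8, 1, 3, 4, 6, 2, 5]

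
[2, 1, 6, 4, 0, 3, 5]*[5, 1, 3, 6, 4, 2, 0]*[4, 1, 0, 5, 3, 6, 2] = [5, 1, 4, 3, 6, 2, 0]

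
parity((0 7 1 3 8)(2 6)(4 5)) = even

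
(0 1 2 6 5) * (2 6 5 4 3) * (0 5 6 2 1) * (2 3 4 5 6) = (1 3)(5 6)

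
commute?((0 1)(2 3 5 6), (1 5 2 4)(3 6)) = no:(0 1)(2 3 5 6)*(1 5 2 4)(3 6) = (0 5 3 2 6 4 1), (1 5 2 4)(3 6)*(0 1)(2 3 5 6) = (0 1 6 5 3 2 4)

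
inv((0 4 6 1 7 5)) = (0 5 7 1 6 4)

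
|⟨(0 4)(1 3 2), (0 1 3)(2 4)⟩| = 120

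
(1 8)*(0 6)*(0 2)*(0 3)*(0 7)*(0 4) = (0 6 2 3 7 4)(1 8)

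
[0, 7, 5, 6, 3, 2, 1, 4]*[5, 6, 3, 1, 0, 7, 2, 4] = [5, 4, 7, 2, 1, 3, 6, 0]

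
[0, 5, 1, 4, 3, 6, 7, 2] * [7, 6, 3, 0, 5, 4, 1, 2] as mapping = [0→7, 1→4, 2→6, 3→5, 4→0, 5→1, 6→2, 7→3] 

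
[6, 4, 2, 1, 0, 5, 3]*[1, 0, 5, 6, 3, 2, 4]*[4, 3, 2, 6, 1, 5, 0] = [1, 6, 5, 4, 3, 2, 0]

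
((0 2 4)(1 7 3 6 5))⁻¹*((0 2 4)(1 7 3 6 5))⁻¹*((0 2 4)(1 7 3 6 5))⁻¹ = (1 3 5 7 6)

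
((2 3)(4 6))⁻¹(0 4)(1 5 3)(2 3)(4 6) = (0 6)(1 5 2)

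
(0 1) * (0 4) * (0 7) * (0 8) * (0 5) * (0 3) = (0 1 4 7 8 5 3) 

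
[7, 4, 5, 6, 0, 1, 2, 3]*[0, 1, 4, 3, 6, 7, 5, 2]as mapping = [0→2, 1→6, 2→7, 3→5, 4→0, 5→1, 6→4, 7→3]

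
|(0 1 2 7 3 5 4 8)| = 8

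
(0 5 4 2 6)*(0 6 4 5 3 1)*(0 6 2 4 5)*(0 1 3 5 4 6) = (0 5 1)(2 4 6)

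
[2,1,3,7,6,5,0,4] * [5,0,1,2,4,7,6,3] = [1,0,2,3,6,7,5,4]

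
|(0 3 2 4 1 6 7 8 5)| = 9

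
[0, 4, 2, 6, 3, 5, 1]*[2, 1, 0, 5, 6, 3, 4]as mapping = [0→2, 1→6, 2→0, 3→4, 4→5, 5→3, 6→1]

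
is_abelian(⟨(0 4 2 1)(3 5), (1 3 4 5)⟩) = no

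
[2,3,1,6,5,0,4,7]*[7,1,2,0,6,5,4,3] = [2,0,1,4,5,7,6,3]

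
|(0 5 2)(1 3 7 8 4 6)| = 6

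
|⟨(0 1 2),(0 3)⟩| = 24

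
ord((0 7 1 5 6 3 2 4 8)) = 9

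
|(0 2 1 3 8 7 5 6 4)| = 9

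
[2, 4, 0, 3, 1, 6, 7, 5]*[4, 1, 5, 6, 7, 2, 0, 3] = [5, 7, 4, 6, 1, 0, 3, 2]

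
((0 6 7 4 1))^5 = ()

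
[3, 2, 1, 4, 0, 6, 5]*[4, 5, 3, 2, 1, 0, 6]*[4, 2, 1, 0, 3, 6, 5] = [1, 0, 6, 2, 3, 5, 4]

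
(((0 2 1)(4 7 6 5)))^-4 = (0 1 2)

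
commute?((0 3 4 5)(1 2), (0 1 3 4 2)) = no:(0 3 4 5)(1 2)*(0 1 3 4 2) = (0 4 5 1)(2 3), (0 1 3 4 2)*(0 3 4 5)(1 2) = (0 2 3 5)(1 4)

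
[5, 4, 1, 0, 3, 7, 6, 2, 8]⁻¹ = [3, 2, 7, 4, 1, 0, 6, 5, 8]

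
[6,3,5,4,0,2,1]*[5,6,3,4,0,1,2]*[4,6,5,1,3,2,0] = [5,3,6,4,2,1,0]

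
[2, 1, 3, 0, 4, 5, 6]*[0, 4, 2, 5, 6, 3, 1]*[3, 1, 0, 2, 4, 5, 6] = [0, 4, 5, 3, 6, 2, 1]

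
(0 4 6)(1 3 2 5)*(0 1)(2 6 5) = (0 4 5)(1 3 6)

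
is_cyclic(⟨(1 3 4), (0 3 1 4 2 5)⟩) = no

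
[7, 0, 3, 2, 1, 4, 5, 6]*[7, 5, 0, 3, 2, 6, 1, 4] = [4, 7, 3, 0, 5, 2, 6, 1] 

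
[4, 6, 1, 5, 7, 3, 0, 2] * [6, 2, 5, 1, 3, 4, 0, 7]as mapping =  [0→3, 1→0, 2→2, 3→4, 4→7, 5→1, 6→6, 7→5]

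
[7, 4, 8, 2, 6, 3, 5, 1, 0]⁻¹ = [8, 7, 3, 5, 1, 6, 4, 0, 2]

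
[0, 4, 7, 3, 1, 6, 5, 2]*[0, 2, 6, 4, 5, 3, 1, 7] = [0, 5, 7, 4, 2, 1, 3, 6]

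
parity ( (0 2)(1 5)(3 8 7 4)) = odd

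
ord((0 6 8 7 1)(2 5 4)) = 15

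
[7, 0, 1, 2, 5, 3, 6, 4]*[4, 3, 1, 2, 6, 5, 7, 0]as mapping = [0→0, 1→4, 2→3, 3→1, 4→5, 5→2, 6→7, 7→6]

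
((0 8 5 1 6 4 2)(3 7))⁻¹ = (0 2 4 6 1 5 8)(3 7)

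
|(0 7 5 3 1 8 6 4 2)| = 9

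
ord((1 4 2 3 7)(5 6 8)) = 15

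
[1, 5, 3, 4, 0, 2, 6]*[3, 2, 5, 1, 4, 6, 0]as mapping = [0→2, 1→6, 2→1, 3→4, 4→3, 5→5, 6→0]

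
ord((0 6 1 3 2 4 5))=7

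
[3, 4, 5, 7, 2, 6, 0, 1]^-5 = [1, 5, 0, 4, 6, 3, 7, 2]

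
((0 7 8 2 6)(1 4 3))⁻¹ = (0 6 2 8 7)(1 3 4)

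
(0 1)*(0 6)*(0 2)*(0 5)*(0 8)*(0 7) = (0 1 6 2 5 8 7)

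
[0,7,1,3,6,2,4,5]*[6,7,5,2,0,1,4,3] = [6,3,7,2,4,5,0,1]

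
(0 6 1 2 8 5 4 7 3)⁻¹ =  (0 3 7 4 5 8 2 1 6)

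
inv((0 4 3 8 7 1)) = (0 1 7 8 3 4)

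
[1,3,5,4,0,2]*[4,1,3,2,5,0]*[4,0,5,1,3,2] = [0,5,4,2,3,1]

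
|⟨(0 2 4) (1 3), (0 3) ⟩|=120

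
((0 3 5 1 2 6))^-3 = (0 1)(2 3)(5 6)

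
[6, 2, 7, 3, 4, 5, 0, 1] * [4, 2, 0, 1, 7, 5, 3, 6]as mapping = [0→3, 1→0, 2→6, 3→1, 4→7, 5→5, 6→4, 7→2]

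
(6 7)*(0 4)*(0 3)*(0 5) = (0 4 3 5)(6 7)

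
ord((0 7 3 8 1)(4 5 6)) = 15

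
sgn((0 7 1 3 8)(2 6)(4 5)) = 1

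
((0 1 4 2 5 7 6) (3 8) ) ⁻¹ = (0 6 7 5 2 4 1) (3 8) 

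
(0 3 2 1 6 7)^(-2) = (0 6 2)(1 3 7)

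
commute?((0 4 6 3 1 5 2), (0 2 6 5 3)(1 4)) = no:(0 4 6 3 1 5 2)*(0 2 6 5 3)(1 4) = (0 1 3 4 5 6), (0 2 6 5 3)(1 4)*(0 4 6 3 1 5 2) = (1 6 2 3 4 5)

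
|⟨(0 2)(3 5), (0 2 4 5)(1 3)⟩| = 360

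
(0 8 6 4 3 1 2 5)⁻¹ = (0 5 2 1 3 4 6 8)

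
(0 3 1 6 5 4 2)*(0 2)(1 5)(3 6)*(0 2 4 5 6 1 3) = (0 1)(2 4)(3 6)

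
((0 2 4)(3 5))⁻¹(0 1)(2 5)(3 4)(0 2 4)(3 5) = (0 5)(1 2)(3 4)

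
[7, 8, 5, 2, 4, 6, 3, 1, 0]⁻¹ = [8, 7, 3, 6, 4, 2, 5, 0, 1]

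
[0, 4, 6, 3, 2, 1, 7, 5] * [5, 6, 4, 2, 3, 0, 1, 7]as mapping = [0→5, 1→3, 2→1, 3→2, 4→4, 5→6, 6→7, 7→0]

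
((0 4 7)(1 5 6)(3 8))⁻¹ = (0 7 4)(1 6 5)(3 8)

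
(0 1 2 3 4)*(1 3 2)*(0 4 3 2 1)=(0 2 1)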